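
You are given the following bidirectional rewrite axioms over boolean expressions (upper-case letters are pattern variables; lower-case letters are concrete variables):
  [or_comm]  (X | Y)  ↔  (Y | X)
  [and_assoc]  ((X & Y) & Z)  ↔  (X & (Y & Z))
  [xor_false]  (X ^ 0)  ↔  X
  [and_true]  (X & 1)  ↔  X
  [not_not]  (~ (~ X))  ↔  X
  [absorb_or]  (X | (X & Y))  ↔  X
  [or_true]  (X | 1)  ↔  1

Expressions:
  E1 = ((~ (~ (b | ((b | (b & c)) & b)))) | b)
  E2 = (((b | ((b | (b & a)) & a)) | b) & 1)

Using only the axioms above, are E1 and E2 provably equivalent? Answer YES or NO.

1. [absorb_or →] (b | (b & c))  →  b;  E1 = ((~ (~ (b | (b & b)))) | b)
2. [absorb_or →] (b | (b & b))  →  b;  E1 = ((~ (~ b)) | b)
3. [not_not →] (~ (~ b))  →  b;  E1 = (b | b)
4. [absorb_or ←] b  →  (b | (b & a));  E1 = ((b | (b & a)) | b)
5. [and_true ←] ((b | (b & a)) | b)  →  (((b | (b & a)) | b) & 1)
6. [absorb_or ←] b  →  (b | (b & a));  this is E2

YES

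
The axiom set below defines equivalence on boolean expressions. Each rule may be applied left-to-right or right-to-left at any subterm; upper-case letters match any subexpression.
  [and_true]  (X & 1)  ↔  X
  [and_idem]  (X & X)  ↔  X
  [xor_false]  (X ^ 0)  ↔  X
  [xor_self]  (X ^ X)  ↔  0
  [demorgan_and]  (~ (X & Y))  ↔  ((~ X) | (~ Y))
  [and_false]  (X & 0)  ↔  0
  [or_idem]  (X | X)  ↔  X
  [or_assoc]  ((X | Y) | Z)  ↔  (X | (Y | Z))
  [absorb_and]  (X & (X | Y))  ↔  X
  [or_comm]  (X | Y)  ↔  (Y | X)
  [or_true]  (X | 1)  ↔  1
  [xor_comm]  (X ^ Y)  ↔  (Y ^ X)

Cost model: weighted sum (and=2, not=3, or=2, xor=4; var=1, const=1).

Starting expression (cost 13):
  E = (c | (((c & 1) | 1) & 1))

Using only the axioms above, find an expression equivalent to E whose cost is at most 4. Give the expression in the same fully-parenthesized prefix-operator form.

(c | 1)   [cost 4]

(1) (((c & 1) | 1) & 1)  =[and_true →]=  ((c & 1) | 1)    ⊢ (c | ((c & 1) | 1))
(2) (c & 1)  =[and_true →]=  c    ⊢ (c | (c | 1))
(3) (c | 1)  =[or_true →]=  1    ⊢ cost 4, within 4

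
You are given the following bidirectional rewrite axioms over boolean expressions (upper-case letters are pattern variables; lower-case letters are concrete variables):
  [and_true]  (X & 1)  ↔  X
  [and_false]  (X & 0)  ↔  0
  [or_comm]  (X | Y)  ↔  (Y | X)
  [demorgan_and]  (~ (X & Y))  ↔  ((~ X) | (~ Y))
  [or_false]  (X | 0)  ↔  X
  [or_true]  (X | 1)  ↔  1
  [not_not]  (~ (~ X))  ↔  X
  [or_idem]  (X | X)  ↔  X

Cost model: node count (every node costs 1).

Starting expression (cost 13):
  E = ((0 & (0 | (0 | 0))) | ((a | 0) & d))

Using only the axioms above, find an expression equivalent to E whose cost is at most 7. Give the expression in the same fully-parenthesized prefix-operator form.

step 1: or_false (→) rewrites (0 | 0) into 0, now ((0 & (0 | 0)) | ((a | 0) & d))
step 2: or_false (→) rewrites (a | 0) into a, now ((0 & (0 | 0)) | (a & d))
step 3: or_idem (→) rewrites (0 | 0) into 0, reaching cost 7 (bound 7)

((0 & 0) | (a & d))   [cost 7]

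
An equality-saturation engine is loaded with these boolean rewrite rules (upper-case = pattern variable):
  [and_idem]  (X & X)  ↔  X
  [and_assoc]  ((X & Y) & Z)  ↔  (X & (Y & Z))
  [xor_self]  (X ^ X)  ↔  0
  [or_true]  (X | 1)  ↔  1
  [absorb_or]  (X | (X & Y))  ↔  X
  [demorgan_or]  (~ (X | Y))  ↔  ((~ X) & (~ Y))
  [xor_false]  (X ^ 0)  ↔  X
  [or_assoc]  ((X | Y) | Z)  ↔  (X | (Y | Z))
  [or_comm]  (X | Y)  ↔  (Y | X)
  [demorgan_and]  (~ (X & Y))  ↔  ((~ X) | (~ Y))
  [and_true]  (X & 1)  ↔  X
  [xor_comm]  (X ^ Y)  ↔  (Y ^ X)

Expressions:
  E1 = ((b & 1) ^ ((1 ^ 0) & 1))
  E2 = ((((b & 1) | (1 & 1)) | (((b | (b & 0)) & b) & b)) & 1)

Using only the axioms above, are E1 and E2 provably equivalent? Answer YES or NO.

NO

The axioms are sound identities: if E1 ↔* E2 then E1 and E2 evaluate identically under any assignment.
Under b=1: E1 evaluates to 0, E2 to 1. Distinct ⇒ no rewrite sequence connects them.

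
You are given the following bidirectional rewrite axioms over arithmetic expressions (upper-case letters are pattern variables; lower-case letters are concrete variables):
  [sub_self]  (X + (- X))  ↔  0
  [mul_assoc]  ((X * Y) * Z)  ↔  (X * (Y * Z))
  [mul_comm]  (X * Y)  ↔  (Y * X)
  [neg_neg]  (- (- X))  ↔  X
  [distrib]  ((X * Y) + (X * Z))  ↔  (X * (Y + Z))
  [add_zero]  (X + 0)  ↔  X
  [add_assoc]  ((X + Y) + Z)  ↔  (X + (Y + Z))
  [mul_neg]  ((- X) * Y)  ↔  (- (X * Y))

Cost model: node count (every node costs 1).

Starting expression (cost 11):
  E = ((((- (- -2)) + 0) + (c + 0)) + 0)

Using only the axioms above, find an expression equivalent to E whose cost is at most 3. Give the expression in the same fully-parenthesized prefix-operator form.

1. [neg_neg →] (- (- -2))  →  -2;  E = (((-2 + 0) + (c + 0)) + 0)
2. [add_zero →] (-2 + 0)  →  -2;  E = ((-2 + (c + 0)) + 0)
3. [add_zero →] (c + 0)  →  c;  E = ((-2 + c) + 0)
4. [add_zero →] ((-2 + c) + 0)  →  (-2 + c);  cost 3 ≤ 3, done

(-2 + c)   [cost 3]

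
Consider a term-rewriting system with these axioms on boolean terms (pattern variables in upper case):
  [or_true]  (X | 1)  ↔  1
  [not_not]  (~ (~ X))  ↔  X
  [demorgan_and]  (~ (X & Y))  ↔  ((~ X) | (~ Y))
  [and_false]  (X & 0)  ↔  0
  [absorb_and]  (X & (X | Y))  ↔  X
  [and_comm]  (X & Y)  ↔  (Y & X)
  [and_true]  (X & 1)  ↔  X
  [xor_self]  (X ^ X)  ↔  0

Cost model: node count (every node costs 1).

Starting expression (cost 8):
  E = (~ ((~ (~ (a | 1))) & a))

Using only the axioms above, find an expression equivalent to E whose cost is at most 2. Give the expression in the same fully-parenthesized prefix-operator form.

(~ a)   [cost 2]

1. [not_not →] (~ (~ (a | 1)))  →  (a | 1);  E = (~ ((a | 1) & a))
2. [or_true →] (a | 1)  →  1;  E = (~ (1 & a))
3. [and_comm →] (1 & a)  →  (a & 1);  E = (~ (a & 1))
4. [and_true →] (a & 1)  →  a;  cost 2 ≤ 2, done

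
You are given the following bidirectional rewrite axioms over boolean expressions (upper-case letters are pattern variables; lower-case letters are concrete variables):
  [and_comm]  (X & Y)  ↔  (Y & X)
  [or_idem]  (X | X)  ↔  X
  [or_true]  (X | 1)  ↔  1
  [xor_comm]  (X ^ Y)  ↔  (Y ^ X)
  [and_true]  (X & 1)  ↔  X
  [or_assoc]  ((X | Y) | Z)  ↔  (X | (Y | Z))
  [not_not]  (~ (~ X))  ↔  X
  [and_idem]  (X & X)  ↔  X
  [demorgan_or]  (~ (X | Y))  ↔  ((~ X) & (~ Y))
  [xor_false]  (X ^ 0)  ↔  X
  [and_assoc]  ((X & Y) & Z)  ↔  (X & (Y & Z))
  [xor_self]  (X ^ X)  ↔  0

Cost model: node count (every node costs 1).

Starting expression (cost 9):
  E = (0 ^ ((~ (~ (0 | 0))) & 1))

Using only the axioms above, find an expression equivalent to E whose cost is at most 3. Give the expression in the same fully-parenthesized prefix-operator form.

(0 ^ 0)   [cost 3]

(1) (~ (~ (0 | 0)))  =[not_not →]=  (0 | 0)    ⊢ (0 ^ ((0 | 0) & 1))
(2) ((0 | 0) & 1)  =[and_true →]=  (0 | 0)    ⊢ (0 ^ (0 | 0))
(3) (0 | 0)  =[or_idem →]=  0    ⊢ cost 3, within 3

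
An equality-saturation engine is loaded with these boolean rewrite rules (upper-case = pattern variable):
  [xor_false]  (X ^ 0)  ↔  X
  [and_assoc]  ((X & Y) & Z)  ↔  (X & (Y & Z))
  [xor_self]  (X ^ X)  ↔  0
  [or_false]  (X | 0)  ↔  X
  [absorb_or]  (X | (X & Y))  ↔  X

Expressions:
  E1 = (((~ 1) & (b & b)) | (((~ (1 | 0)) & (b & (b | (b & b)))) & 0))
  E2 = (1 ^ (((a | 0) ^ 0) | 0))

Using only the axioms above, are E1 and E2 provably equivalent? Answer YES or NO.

NO

Every axiom is a valid identity, so a rewrite proof would force E1 and E2 to agree under every assignment.
At a=0, b=0: E1 = 0 but E2 = 1; they differ, so no derivation exists.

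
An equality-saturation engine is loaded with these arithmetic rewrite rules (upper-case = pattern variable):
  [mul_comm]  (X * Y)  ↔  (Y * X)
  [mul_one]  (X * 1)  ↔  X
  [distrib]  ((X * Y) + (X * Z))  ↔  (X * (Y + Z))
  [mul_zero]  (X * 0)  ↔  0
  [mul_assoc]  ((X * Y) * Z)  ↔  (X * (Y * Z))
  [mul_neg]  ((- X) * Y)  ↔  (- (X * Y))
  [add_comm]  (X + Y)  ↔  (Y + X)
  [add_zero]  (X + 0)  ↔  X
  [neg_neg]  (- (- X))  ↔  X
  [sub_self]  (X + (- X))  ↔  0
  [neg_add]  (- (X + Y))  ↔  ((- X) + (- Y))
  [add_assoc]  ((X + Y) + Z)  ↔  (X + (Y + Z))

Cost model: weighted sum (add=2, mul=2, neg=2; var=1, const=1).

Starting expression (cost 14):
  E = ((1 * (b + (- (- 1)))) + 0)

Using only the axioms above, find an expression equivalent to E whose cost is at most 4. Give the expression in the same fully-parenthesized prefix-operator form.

step 1: neg_neg (→) rewrites (- (- 1)) into 1, now ((1 * (b + 1)) + 0)
step 2: mul_comm (→) rewrites (1 * (b + 1)) into ((b + 1) * 1), now (((b + 1) * 1) + 0)
step 3: add_zero (→) rewrites (((b + 1) * 1) + 0) into ((b + 1) * 1)
step 4: mul_one (→) rewrites ((b + 1) * 1) into (b + 1), reaching cost 4 (bound 4)

(b + 1)   [cost 4]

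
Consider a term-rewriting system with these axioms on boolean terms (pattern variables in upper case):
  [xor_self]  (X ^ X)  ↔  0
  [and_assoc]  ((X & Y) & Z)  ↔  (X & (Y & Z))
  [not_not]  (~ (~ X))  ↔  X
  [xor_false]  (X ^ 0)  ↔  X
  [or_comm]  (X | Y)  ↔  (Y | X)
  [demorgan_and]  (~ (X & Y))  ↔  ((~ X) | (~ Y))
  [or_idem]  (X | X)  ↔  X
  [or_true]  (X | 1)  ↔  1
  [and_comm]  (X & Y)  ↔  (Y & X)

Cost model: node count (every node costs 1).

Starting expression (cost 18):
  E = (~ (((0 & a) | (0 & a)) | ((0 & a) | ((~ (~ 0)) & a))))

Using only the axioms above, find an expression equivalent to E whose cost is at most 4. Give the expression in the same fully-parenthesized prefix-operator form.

(~ (0 & a))   [cost 4]

step 1: not_not (→) rewrites (~ (~ 0)) into 0, now (~ (((0 & a) | (0 & a)) | ((0 & a) | (0 & a))))
step 2: or_idem (→) rewrites (((0 & a) | (0 & a)) | ((0 & a) | (0 & a))) into ((0 & a) | (0 & a)), now (~ ((0 & a) | (0 & a)))
step 3: or_idem (→) rewrites ((0 & a) | (0 & a)) into (0 & a), reaching cost 4 (bound 4)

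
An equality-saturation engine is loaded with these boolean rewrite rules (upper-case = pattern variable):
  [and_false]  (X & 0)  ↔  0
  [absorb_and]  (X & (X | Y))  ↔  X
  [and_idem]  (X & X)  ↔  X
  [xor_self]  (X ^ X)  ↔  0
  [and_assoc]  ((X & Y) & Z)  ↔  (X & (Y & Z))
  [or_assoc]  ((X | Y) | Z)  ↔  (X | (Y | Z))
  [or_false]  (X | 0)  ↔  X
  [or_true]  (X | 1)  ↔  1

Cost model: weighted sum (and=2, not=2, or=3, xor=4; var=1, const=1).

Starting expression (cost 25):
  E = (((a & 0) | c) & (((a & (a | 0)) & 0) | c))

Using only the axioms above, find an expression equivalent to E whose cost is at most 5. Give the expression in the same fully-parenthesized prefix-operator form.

(0 | c)   [cost 5]

step 1: absorb_and (→) rewrites (a & (a | 0)) into a, now (((a & 0) | c) & ((a & 0) | c))
step 2: and_idem (→) rewrites (((a & 0) | c) & ((a & 0) | c)) into ((a & 0) | c)
step 3: and_false (→) rewrites (a & 0) into 0, reaching cost 5 (bound 5)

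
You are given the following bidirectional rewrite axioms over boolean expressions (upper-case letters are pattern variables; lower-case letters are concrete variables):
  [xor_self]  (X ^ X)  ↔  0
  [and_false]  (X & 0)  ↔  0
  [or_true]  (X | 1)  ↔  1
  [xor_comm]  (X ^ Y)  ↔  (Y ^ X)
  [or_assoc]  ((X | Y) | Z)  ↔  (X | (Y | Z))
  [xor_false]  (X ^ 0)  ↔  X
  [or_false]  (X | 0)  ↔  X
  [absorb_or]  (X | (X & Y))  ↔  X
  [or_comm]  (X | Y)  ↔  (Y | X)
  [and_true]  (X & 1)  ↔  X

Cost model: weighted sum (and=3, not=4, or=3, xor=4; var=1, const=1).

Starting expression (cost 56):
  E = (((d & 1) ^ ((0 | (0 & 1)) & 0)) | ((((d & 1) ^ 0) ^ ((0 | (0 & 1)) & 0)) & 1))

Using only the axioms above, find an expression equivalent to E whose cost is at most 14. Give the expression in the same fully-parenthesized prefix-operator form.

((d & 1) ^ (0 & 0))   [cost 14]

1. [xor_false →] ((d & 1) ^ 0)  →  (d & 1);  E = (((d & 1) ^ ((0 | (0 & 1)) & 0)) | (((d & 1) ^ ((0 | (0 & 1)) & 0)) & 1))
2. [absorb_or →] (((d & 1) ^ ((0 | (0 & 1)) & 0)) | (((d & 1) ^ ((0 | (0 & 1)) & 0)) & 1))  →  ((d & 1) ^ ((0 | (0 & 1)) & 0))
3. [absorb_or →] (0 | (0 & 1))  →  0;  cost 14 ≤ 14, done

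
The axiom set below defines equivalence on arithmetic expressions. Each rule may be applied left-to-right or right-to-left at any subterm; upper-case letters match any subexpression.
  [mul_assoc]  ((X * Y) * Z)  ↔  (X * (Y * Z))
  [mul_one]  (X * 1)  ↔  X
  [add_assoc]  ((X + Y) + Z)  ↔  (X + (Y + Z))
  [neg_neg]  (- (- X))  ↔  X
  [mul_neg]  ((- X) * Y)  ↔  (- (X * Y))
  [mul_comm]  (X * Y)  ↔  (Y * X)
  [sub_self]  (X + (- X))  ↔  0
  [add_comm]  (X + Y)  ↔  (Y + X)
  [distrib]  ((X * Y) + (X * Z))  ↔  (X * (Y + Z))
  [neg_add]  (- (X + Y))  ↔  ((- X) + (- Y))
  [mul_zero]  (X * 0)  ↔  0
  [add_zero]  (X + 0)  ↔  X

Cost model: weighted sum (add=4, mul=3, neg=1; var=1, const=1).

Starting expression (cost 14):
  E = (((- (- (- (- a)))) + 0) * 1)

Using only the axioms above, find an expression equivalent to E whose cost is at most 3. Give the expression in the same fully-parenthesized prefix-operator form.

(- (- a))   [cost 3]

(1) ((- (- (- (- a)))) + 0)  =[add_zero →]=  (- (- (- (- a))))    ⊢ ((- (- (- (- a)))) * 1)
(2) (- (- (- a)))  =[neg_neg →]=  (- a)    ⊢ ((- (- a)) * 1)
(3) ((- (- a)) * 1)  =[mul_one →]=  (- (- a))    ⊢ cost 3, within 3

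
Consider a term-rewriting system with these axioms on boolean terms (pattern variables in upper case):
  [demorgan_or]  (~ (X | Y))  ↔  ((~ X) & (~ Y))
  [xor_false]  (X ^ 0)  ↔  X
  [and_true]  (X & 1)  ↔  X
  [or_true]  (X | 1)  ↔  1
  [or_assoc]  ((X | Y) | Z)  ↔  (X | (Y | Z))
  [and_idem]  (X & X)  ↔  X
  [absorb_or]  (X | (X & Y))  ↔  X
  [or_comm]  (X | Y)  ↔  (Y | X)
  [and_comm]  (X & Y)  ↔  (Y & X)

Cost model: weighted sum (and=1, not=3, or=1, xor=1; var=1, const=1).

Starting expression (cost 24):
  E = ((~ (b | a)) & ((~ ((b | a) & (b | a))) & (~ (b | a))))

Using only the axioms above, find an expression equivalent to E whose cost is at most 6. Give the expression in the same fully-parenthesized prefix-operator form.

(~ (b | a))   [cost 6]

step 1: and_idem (→) rewrites ((b | a) & (b | a)) into (b | a), now ((~ (b | a)) & ((~ (b | a)) & (~ (b | a))))
step 2: and_idem (→) rewrites ((~ (b | a)) & (~ (b | a))) into (~ (b | a)), now ((~ (b | a)) & (~ (b | a)))
step 3: and_idem (→) rewrites ((~ (b | a)) & (~ (b | a))) into (~ (b | a)), reaching cost 6 (bound 6)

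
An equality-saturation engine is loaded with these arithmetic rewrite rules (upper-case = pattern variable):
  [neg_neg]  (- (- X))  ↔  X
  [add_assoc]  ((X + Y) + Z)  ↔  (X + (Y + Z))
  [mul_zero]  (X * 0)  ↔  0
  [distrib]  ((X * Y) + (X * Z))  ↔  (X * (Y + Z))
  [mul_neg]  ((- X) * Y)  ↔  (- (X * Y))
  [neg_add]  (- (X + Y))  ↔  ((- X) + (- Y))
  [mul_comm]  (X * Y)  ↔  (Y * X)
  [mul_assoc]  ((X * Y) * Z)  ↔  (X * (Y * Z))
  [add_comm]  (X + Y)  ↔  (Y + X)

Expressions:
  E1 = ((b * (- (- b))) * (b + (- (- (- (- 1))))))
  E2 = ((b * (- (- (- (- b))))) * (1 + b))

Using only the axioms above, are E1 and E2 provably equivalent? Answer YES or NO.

YES

1. [neg_neg →] (- (- (- (- 1))))  →  (- (- 1));  E1 = ((b * (- (- b))) * (b + (- (- 1))))
2. [neg_neg →] (- (- b))  →  b;  E1 = ((b * b) * (b + (- (- 1))))
3. [neg_neg →] (- (- 1))  →  1;  E1 = ((b * b) * (b + 1))
4. [neg_neg ←] b  →  (- (- b));  E1 = ((b * (- (- b))) * (b + 1))
5. [add_comm →] (b + 1)  →  (1 + b);  E1 = ((b * (- (- b))) * (1 + b))
6. [neg_neg ←] (- (- b))  →  (- (- (- (- b))));  this is E2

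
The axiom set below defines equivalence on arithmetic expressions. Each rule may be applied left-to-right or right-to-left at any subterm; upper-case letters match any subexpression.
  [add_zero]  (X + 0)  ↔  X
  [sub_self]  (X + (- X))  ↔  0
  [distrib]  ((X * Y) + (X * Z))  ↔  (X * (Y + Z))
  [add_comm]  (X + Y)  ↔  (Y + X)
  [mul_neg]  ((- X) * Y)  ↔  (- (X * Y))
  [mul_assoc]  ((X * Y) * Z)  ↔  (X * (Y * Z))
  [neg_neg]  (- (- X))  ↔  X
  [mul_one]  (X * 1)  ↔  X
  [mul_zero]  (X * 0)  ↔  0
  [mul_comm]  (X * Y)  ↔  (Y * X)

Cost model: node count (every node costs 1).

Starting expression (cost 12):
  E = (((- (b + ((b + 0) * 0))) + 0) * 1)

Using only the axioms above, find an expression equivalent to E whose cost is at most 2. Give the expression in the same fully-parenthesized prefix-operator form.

(1) (b + 0)  =[add_zero →]=  b    ⊢ (((- (b + (b * 0))) + 0) * 1)
(2) ((- (b + (b * 0))) + 0)  =[add_zero →]=  (- (b + (b * 0)))    ⊢ ((- (b + (b * 0))) * 1)
(3) (b * 0)  =[mul_zero →]=  0    ⊢ ((- (b + 0)) * 1)
(4) ((- (b + 0)) * 1)  =[mul_one →]=  (- (b + 0))
(5) (b + 0)  =[add_zero →]=  b    ⊢ cost 2, within 2

(- b)   [cost 2]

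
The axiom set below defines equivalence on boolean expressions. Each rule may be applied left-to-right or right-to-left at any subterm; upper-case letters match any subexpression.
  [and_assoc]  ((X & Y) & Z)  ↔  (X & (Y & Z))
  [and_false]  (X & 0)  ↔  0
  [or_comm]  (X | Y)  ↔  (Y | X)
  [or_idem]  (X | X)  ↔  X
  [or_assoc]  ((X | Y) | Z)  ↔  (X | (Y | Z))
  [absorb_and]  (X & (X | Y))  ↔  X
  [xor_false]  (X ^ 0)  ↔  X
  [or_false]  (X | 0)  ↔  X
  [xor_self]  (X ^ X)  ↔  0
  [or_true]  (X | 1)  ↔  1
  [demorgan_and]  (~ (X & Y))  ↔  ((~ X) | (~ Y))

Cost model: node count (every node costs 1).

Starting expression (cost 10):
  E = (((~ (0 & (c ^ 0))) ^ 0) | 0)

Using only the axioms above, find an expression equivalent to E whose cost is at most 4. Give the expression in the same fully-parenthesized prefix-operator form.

(~ (0 & c))   [cost 4]

step 1: xor_false (→) rewrites ((~ (0 & (c ^ 0))) ^ 0) into (~ (0 & (c ^ 0))), now ((~ (0 & (c ^ 0))) | 0)
step 2: or_false (→) rewrites ((~ (0 & (c ^ 0))) | 0) into (~ (0 & (c ^ 0)))
step 3: xor_false (→) rewrites (c ^ 0) into c, reaching cost 4 (bound 4)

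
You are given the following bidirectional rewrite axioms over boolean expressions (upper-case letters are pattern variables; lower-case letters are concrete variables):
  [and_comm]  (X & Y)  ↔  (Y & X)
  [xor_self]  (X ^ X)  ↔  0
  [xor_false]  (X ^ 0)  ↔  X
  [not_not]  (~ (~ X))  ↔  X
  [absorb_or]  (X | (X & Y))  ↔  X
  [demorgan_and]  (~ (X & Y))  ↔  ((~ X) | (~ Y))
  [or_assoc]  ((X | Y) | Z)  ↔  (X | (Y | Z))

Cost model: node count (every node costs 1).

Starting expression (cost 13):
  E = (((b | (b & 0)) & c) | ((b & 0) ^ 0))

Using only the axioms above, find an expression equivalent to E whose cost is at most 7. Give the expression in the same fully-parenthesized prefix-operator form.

((c & b) | (b & 0))   [cost 7]

step 1: and_comm (→) rewrites ((b | (b & 0)) & c) into (c & (b | (b & 0))), now ((c & (b | (b & 0))) | ((b & 0) ^ 0))
step 2: absorb_or (→) rewrites (b | (b & 0)) into b, now ((c & b) | ((b & 0) ^ 0))
step 3: xor_false (→) rewrites ((b & 0) ^ 0) into (b & 0), reaching cost 7 (bound 7)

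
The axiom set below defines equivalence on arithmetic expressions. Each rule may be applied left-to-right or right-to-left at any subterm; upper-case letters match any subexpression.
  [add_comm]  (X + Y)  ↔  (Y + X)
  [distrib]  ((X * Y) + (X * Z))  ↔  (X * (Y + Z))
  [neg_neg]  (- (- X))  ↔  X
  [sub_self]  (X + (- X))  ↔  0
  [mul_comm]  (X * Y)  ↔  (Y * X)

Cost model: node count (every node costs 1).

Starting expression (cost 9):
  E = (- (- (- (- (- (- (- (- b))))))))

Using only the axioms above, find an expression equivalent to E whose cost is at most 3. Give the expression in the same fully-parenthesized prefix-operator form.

(- (- b))   [cost 3]

1. [neg_neg →] (- (- (- (- (- (- (- b)))))))  →  (- (- (- (- (- b)))));  E = (- (- (- (- (- (- b))))))
2. [neg_neg →] (- (- b))  →  b;  E = (- (- (- (- b))))
3. [neg_neg →] (- (- (- (- b))))  →  (- (- b));  cost 3 ≤ 3, done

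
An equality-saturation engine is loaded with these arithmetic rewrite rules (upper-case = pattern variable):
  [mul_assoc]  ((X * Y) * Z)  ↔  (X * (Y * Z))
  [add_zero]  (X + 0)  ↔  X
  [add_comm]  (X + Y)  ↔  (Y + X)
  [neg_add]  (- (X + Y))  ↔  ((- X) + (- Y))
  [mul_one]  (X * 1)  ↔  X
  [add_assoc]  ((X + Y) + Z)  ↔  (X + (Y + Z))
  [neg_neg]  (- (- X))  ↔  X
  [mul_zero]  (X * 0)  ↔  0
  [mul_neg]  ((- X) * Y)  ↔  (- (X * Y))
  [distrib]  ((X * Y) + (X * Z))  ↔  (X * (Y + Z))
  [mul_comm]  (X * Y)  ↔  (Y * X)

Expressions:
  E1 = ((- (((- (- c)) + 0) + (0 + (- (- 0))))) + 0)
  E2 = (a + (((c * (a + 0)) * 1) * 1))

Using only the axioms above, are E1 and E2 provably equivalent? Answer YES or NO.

All listed rules preserve value, hence provable equivalence implies equal values everywhere; look for a separating assignment.
a=0, c=1 gives E1 ↦ -1, E2 ↦ 0; values differ ⇒ not provably equivalent.

NO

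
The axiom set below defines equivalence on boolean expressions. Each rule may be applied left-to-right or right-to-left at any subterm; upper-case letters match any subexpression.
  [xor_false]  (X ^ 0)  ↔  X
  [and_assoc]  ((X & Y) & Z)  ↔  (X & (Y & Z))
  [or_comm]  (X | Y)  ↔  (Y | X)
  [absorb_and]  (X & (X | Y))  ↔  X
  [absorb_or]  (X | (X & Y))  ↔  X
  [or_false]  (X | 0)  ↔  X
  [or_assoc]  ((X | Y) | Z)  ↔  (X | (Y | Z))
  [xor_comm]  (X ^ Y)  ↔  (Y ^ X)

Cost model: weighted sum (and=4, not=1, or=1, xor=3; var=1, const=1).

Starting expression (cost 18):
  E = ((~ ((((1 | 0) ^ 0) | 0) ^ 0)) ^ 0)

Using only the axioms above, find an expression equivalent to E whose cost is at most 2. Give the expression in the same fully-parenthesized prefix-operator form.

(~ 1)   [cost 2]

(1) ((~ ((((1 | 0) ^ 0) | 0) ^ 0)) ^ 0)  =[xor_false →]=  (~ ((((1 | 0) ^ 0) | 0) ^ 0))
(2) ((((1 | 0) ^ 0) | 0) ^ 0)  =[xor_false →]=  (((1 | 0) ^ 0) | 0)    ⊢ (~ (((1 | 0) ^ 0) | 0))
(3) (1 | 0)  =[or_false →]=  1    ⊢ (~ ((1 ^ 0) | 0))
(4) ((1 ^ 0) | 0)  =[or_false →]=  (1 ^ 0)    ⊢ (~ (1 ^ 0))
(5) (1 ^ 0)  =[xor_false →]=  1    ⊢ cost 2, within 2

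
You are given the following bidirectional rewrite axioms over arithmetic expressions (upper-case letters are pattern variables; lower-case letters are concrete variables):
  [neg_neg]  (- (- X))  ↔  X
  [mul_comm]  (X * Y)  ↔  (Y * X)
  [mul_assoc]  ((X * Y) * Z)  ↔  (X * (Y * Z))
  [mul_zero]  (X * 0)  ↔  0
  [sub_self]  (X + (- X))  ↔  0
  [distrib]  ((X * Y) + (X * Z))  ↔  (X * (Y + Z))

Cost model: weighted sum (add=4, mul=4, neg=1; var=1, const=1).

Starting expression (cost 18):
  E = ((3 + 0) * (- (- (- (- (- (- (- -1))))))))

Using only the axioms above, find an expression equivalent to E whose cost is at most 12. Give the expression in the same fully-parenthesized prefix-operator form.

(1) (- (- (- (- -1))))  =[neg_neg →]=  (- (- -1))    ⊢ ((3 + 0) * (- (- (- (- (- -1))))))
(2) (- (- (- -1)))  =[neg_neg →]=  (- -1)    ⊢ ((3 + 0) * (- (- (- -1))))
(3) (- (- -1))  =[neg_neg →]=  -1    ⊢ cost 12, within 12

((3 + 0) * (- -1))   [cost 12]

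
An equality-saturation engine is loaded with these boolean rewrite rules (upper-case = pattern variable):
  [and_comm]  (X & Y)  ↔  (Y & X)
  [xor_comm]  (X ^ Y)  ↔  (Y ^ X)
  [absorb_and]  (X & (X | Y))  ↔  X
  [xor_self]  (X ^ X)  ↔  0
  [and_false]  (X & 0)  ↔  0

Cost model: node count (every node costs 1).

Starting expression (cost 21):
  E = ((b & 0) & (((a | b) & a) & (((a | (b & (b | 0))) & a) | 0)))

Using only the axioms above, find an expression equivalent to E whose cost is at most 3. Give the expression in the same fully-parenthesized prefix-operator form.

step 1: absorb_and (→) rewrites (b & (b | 0)) into b, now ((b & 0) & (((a | b) & a) & (((a | b) & a) | 0)))
step 2: and_false (→) rewrites (b & 0) into 0, now (0 & (((a | b) & a) & (((a | b) & a) | 0)))
step 3: absorb_and (→) rewrites (((a | b) & a) & (((a | b) & a) | 0)) into ((a | b) & a), now (0 & ((a | b) & a))
step 4: and_comm (→) rewrites ((a | b) & a) into (a & (a | b)), now (0 & (a & (a | b)))
step 5: and_comm (→) rewrites (0 & (a & (a | b))) into ((a & (a | b)) & 0)
step 6: absorb_and (→) rewrites (a & (a | b)) into a, reaching cost 3 (bound 3)

(a & 0)   [cost 3]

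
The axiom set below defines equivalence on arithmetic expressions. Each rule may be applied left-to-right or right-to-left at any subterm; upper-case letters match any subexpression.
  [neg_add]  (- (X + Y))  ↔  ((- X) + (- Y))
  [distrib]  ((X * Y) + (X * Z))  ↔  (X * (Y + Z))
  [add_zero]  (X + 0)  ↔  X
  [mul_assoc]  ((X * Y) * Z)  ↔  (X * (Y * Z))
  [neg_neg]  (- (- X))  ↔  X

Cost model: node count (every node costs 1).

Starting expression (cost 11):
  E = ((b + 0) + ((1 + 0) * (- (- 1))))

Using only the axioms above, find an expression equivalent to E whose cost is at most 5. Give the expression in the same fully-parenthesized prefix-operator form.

step 1: neg_neg (→) rewrites (- (- 1)) into 1, now ((b + 0) + ((1 + 0) * 1))
step 2: add_zero (→) rewrites (b + 0) into b, now (b + ((1 + 0) * 1))
step 3: add_zero (→) rewrites (1 + 0) into 1, reaching cost 5 (bound 5)

(b + (1 * 1))   [cost 5]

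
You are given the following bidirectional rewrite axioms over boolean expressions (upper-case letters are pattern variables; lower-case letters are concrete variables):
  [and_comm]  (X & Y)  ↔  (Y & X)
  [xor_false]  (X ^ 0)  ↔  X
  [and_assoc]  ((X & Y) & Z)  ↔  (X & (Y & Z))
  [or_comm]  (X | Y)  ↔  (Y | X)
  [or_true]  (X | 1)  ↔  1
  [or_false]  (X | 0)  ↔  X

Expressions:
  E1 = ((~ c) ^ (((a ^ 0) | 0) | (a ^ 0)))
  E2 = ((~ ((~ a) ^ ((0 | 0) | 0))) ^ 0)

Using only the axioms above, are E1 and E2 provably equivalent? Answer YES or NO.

NO

All listed rules preserve value, hence provable equivalence implies equal values everywhere; look for a separating assignment.
a=0, c=0 gives E1 ↦ 1, E2 ↦ 0; values differ ⇒ not provably equivalent.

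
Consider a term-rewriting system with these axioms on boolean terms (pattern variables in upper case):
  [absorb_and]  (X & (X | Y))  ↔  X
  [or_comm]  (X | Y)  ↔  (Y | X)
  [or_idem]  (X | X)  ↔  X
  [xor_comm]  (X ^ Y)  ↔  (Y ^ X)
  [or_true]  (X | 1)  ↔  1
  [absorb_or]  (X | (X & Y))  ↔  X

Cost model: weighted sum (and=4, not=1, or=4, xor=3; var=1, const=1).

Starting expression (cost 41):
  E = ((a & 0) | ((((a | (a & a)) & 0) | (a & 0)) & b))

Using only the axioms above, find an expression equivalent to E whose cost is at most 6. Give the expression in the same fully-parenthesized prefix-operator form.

1. [absorb_or →] (a | (a & a))  →  a;  E = ((a & 0) | (((a & 0) | (a & 0)) & b))
2. [or_idem →] ((a & 0) | (a & 0))  →  (a & 0);  E = ((a & 0) | ((a & 0) & b))
3. [absorb_or →] ((a & 0) | ((a & 0) & b))  →  (a & 0);  cost 6 ≤ 6, done

(a & 0)   [cost 6]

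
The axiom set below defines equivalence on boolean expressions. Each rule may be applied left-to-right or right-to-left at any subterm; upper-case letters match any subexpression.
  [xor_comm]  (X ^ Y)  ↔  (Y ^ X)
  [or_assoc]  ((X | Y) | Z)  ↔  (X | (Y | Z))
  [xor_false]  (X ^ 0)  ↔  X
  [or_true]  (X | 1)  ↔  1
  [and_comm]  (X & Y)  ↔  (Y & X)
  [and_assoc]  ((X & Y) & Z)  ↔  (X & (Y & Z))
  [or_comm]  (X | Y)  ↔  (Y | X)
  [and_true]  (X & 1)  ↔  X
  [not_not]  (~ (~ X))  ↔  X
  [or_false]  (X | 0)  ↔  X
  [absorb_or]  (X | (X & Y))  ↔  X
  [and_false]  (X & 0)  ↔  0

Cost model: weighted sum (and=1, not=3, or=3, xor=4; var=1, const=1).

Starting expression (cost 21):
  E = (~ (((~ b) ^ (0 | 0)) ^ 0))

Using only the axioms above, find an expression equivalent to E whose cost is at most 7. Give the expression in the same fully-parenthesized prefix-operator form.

(~ (~ b))   [cost 7]

1. [xor_false →] (((~ b) ^ (0 | 0)) ^ 0)  →  ((~ b) ^ (0 | 0));  E = (~ ((~ b) ^ (0 | 0)))
2. [or_false →] (0 | 0)  →  0;  E = (~ ((~ b) ^ 0))
3. [xor_false →] ((~ b) ^ 0)  →  (~ b);  cost 7 ≤ 7, done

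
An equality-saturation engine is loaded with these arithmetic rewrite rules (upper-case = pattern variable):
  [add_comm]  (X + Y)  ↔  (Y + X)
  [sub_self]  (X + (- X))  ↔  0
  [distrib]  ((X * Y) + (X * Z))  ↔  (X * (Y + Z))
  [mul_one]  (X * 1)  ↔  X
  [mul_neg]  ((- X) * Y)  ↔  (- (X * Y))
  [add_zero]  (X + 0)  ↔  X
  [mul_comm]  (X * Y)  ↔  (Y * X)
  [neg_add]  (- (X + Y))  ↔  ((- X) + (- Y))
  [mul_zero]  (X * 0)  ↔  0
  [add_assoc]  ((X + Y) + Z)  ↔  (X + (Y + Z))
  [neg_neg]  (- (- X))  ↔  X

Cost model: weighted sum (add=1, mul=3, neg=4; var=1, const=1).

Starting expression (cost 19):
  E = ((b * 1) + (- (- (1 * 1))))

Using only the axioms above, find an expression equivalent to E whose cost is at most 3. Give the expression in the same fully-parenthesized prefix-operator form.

(b + 1)   [cost 3]

step 1: neg_neg (→) rewrites (- (- (1 * 1))) into (1 * 1), now ((b * 1) + (1 * 1))
step 2: mul_one (→) rewrites (b * 1) into b, now (b + (1 * 1))
step 3: mul_one (→) rewrites (1 * 1) into 1, reaching cost 3 (bound 3)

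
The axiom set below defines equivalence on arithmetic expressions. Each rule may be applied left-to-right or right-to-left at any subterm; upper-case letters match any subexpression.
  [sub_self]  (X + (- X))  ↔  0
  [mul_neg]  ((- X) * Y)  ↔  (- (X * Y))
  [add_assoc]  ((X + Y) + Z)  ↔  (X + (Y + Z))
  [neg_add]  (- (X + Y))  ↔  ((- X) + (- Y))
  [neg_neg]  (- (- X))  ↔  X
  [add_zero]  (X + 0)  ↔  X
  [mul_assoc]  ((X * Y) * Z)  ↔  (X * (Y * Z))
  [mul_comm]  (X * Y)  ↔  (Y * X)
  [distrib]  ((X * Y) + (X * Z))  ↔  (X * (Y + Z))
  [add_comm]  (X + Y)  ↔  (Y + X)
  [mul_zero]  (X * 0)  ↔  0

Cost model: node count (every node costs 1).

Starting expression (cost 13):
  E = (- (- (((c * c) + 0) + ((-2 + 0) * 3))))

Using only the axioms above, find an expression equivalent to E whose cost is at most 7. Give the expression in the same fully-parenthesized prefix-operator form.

((c * c) + (-2 * 3))   [cost 7]

1. [neg_neg →] (- (- (((c * c) + 0) + ((-2 + 0) * 3))))  →  (((c * c) + 0) + ((-2 + 0) * 3))
2. [add_zero →] (-2 + 0)  →  -2;  E = (((c * c) + 0) + (-2 * 3))
3. [add_zero →] ((c * c) + 0)  →  (c * c);  cost 7 ≤ 7, done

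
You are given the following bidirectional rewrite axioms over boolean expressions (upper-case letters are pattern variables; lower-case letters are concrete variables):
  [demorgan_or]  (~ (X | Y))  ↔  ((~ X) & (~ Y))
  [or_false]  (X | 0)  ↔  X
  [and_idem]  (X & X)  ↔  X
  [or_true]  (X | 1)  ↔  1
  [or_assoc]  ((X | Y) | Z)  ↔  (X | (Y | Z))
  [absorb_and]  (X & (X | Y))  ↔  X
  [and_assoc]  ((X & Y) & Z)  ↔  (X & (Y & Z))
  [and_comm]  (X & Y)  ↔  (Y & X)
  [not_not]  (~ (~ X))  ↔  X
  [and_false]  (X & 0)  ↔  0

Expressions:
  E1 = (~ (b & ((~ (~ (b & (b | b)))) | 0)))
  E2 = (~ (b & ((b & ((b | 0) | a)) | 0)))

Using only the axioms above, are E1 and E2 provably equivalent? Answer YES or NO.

1. [absorb_and →] (b & (b | b))  →  b;  E1 = (~ (b & ((~ (~ b)) | 0)))
2. [not_not →] (~ (~ b))  →  b;  E1 = (~ (b & (b | 0)))
3. [absorb_and →] (b & (b | 0))  →  b;  E1 = (~ b)
4. [and_idem ←] b  →  (b & b);  E1 = (~ (b & b))
5. [absorb_and ←] b  →  (b & (b | a));  E1 = (~ (b & (b & (b | a))))
6. [or_false ←] b  →  (b | 0);  E1 = (~ (b & (b & ((b | 0) | a))))
7. [or_false ←] (b & ((b | 0) | a))  →  ((b & ((b | 0) | a)) | 0);  this is E2

YES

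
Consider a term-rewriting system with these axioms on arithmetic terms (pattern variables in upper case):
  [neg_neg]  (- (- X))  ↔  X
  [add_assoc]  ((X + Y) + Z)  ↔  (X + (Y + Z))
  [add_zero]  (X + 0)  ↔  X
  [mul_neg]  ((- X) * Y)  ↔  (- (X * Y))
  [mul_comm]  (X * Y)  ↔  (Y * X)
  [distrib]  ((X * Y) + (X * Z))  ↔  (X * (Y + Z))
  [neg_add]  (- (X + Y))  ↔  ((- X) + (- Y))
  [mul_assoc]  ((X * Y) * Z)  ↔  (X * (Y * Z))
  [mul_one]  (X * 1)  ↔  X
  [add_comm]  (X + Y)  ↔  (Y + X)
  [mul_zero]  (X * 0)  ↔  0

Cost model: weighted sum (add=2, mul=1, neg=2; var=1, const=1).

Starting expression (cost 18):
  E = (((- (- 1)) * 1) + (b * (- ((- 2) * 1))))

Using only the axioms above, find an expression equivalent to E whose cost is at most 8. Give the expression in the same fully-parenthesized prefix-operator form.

(1) ((- 2) * 1)  =[mul_one →]=  (- 2)    ⊢ (((- (- 1)) * 1) + (b * (- (- 2))))
(2) (- (- 2))  =[neg_neg →]=  2    ⊢ (((- (- 1)) * 1) + (b * 2))
(3) (- (- 1))  =[neg_neg →]=  1    ⊢ cost 8, within 8

((1 * 1) + (b * 2))   [cost 8]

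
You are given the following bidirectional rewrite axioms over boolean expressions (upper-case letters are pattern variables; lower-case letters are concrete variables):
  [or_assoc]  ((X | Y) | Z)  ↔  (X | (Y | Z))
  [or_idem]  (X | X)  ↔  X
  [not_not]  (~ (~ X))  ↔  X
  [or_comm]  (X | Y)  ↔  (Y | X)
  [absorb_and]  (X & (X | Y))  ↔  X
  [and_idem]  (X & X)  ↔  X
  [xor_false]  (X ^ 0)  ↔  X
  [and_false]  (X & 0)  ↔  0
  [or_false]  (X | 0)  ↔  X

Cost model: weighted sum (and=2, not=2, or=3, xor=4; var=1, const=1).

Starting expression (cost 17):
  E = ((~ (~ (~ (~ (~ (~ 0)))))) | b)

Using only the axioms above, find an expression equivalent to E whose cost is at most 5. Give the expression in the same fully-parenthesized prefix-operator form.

(1) (~ (~ (~ (~ 0))))  =[not_not →]=  (~ (~ 0))    ⊢ ((~ (~ (~ (~ 0)))) | b)
(2) (~ (~ (~ (~ 0))))  =[not_not →]=  (~ (~ 0))    ⊢ ((~ (~ 0)) | b)
(3) (~ (~ 0))  =[not_not →]=  0    ⊢ cost 5, within 5

(0 | b)   [cost 5]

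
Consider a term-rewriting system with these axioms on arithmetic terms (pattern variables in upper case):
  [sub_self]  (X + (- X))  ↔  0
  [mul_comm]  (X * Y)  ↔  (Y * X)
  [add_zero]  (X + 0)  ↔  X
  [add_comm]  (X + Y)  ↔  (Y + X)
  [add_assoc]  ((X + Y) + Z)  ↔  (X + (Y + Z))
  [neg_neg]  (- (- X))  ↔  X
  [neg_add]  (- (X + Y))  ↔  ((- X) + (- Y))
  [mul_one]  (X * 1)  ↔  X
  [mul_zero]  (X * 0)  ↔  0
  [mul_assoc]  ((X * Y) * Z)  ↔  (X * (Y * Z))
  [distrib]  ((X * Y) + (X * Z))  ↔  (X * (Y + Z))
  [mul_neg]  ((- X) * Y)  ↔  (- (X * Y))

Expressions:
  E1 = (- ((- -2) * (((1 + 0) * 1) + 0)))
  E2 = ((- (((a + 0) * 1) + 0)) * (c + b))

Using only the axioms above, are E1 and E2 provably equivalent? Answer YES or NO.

Every axiom is a valid identity, so a rewrite proof would force E1 and E2 to agree under every assignment.
At a=0, b=0, c=0: E1 = -2 but E2 = 0; they differ, so no derivation exists.

NO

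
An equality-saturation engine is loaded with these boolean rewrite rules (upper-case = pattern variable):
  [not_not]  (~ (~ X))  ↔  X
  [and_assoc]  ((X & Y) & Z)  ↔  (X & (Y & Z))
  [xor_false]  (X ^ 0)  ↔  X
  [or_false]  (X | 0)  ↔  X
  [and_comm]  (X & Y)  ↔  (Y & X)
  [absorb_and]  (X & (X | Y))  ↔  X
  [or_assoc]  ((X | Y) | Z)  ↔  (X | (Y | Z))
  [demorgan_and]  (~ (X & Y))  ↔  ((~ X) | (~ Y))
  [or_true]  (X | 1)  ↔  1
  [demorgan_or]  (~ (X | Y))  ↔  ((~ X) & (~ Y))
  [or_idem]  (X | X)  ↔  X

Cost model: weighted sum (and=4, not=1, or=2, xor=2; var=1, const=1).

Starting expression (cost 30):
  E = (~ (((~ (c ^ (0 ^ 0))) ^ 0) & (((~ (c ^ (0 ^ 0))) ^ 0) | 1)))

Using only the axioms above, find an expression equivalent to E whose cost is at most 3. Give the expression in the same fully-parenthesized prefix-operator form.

step 1: absorb_and (→) rewrites (((~ (c ^ (0 ^ 0))) ^ 0) & (((~ (c ^ (0 ^ 0))) ^ 0) | 1)) into ((~ (c ^ (0 ^ 0))) ^ 0), now (~ ((~ (c ^ (0 ^ 0))) ^ 0))
step 2: xor_false (→) rewrites (0 ^ 0) into 0, now (~ ((~ (c ^ 0)) ^ 0))
step 3: xor_false (→) rewrites ((~ (c ^ 0)) ^ 0) into (~ (c ^ 0)), now (~ (~ (c ^ 0)))
step 4: xor_false (→) rewrites (c ^ 0) into c, reaching cost 3 (bound 3)

(~ (~ c))   [cost 3]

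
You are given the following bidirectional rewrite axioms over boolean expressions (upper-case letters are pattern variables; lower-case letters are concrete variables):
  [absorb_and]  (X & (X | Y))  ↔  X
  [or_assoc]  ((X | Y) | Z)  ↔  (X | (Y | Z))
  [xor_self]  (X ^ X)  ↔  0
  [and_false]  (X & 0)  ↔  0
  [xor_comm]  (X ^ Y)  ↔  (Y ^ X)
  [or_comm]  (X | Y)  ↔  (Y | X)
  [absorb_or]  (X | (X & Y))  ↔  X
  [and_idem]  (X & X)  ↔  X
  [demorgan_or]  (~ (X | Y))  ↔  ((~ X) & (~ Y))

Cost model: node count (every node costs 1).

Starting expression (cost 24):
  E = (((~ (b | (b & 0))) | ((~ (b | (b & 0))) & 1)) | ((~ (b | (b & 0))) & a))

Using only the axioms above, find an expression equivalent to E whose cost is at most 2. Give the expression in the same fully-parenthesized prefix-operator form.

1. [absorb_or →] ((~ (b | (b & 0))) | ((~ (b | (b & 0))) & 1))  →  (~ (b | (b & 0)));  E = ((~ (b | (b & 0))) | ((~ (b | (b & 0))) & a))
2. [absorb_or →] ((~ (b | (b & 0))) | ((~ (b | (b & 0))) & a))  →  (~ (b | (b & 0)))
3. [absorb_or →] (b | (b & 0))  →  b;  cost 2 ≤ 2, done

(~ b)   [cost 2]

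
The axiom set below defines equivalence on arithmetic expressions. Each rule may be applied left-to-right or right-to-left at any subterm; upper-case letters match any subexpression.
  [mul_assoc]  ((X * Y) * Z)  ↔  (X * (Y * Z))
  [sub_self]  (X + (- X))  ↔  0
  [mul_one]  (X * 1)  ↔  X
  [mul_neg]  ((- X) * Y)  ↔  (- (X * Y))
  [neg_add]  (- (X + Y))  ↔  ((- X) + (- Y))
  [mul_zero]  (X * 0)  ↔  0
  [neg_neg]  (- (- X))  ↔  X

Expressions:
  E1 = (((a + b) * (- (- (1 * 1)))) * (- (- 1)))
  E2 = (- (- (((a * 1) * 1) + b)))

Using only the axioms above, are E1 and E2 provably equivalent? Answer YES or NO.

YES

1. [mul_one →] (1 * 1)  →  1;  E1 = (((a + b) * (- (- 1))) * (- (- 1)))
2. [neg_neg →] (- (- 1))  →  1;  E1 = (((a + b) * (- (- 1))) * 1)
3. [neg_neg →] (- (- 1))  →  1;  E1 = (((a + b) * 1) * 1)
4. [mul_one →] (((a + b) * 1) * 1)  →  ((a + b) * 1)
5. [mul_one →] ((a + b) * 1)  →  (a + b)
6. [mul_one ←] a  →  (a * 1);  E1 = ((a * 1) + b)
7. [mul_one ←] (a * 1)  →  ((a * 1) * 1);  E1 = (((a * 1) * 1) + b)
8. [neg_neg ←] (((a * 1) * 1) + b)  →  (- (- (((a * 1) * 1) + b)));  this is E2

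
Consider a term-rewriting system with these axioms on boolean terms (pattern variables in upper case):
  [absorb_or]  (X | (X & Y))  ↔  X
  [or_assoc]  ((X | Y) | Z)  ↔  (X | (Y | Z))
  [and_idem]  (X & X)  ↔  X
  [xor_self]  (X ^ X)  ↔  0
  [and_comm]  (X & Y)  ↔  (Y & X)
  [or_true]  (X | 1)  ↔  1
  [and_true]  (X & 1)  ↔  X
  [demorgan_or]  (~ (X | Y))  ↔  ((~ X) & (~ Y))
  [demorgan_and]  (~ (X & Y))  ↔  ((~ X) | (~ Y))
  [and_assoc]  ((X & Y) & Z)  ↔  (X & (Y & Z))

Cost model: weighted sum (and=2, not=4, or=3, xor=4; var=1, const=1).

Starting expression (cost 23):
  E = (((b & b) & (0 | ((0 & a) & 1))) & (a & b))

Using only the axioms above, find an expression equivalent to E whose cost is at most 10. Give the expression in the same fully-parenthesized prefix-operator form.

(1) (b & b)  =[and_idem →]=  b    ⊢ ((b & (0 | ((0 & a) & 1))) & (a & b))
(2) ((0 & a) & 1)  =[and_true →]=  (0 & a)    ⊢ ((b & (0 | (0 & a))) & (a & b))
(3) (0 | (0 & a))  =[absorb_or →]=  0    ⊢ cost 10, within 10

((b & 0) & (a & b))   [cost 10]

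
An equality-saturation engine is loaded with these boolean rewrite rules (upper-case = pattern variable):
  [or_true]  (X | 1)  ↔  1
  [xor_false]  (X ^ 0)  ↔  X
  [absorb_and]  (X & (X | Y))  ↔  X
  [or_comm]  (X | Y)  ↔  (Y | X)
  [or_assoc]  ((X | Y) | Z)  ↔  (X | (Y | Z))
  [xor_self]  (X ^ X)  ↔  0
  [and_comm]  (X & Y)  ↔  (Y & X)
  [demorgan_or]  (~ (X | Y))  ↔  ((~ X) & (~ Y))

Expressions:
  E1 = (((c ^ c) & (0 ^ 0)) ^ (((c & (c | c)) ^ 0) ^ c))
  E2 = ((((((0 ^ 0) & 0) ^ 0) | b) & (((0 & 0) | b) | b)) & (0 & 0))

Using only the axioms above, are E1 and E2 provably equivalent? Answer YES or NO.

step 1: xor_false (→) rewrites ((c & (c | c)) ^ 0) into (c & (c | c)), now (((c ^ c) & (0 ^ 0)) ^ ((c & (c | c)) ^ c))
step 2: absorb_and (→) rewrites (c & (c | c)) into c, now (((c ^ c) & (0 ^ 0)) ^ (c ^ c))
step 3: xor_self (→) rewrites (c ^ c) into 0, now (((c ^ c) & (0 ^ 0)) ^ 0)
step 4: xor_false (→) rewrites (0 ^ 0) into 0, now (((c ^ c) & 0) ^ 0)
step 5: xor_self (→) rewrites (c ^ c) into 0, now ((0 & 0) ^ 0)
step 6: xor_false (→) rewrites ((0 & 0) ^ 0) into (0 & 0)
step 7: absorb_and (←) rewrites (0 & 0) into ((0 & 0) & ((0 & 0) | b))
step 8: absorb_and (←) rewrites ((0 & 0) | b) into (((0 & 0) | b) & (((0 & 0) | b) | b)), now ((0 & 0) & (((0 & 0) | b) & (((0 & 0) | b) | b)))
step 9: xor_false (←) rewrites 0 into (0 ^ 0), now ((0 & 0) & ((((0 ^ 0) & 0) | b) & (((0 & 0) | b) | b)))
step 10: and_comm (→) rewrites ((0 & 0) & ((((0 ^ 0) & 0) | b) & (((0 & 0) | b) | b))) into (((((0 ^ 0) & 0) | b) & (((0 & 0) | b) | b)) & (0 & 0))
step 11: xor_false (←) rewrites ((0 ^ 0) & 0) into (((0 ^ 0) & 0) ^ 0), which is E2

YES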